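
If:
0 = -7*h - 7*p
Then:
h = -p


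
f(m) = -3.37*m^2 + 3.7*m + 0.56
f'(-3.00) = 23.92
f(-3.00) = -40.87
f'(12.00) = -77.18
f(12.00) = -440.32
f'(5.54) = -33.64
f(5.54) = -82.37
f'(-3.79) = 29.24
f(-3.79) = -61.87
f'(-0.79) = 9.02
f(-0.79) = -4.47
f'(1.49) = -6.34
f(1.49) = -1.41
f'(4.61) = -27.37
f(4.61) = -54.00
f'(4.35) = -25.62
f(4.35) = -47.11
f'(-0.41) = 6.46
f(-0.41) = -1.52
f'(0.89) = -2.30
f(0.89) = 1.18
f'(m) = 3.7 - 6.74*m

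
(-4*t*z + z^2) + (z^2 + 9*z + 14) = -4*t*z + 2*z^2 + 9*z + 14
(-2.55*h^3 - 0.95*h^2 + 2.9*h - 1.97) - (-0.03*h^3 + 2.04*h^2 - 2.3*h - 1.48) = -2.52*h^3 - 2.99*h^2 + 5.2*h - 0.49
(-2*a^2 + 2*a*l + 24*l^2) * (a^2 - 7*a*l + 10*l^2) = -2*a^4 + 16*a^3*l - 10*a^2*l^2 - 148*a*l^3 + 240*l^4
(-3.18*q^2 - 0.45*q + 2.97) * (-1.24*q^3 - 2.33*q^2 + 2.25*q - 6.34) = 3.9432*q^5 + 7.9674*q^4 - 9.7893*q^3 + 12.2286*q^2 + 9.5355*q - 18.8298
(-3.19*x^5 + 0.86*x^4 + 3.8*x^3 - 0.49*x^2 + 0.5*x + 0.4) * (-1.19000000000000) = 3.7961*x^5 - 1.0234*x^4 - 4.522*x^3 + 0.5831*x^2 - 0.595*x - 0.476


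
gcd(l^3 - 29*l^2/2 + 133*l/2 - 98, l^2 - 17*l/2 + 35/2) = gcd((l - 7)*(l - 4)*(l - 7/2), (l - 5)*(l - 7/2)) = l - 7/2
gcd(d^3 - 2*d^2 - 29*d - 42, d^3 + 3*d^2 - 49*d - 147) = d^2 - 4*d - 21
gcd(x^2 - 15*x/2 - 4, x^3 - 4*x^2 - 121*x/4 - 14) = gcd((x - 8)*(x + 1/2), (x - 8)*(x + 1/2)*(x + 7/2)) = x^2 - 15*x/2 - 4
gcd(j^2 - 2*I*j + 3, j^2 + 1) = j + I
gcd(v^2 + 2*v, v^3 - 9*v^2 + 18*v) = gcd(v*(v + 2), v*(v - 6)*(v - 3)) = v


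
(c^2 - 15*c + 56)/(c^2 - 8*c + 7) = (c - 8)/(c - 1)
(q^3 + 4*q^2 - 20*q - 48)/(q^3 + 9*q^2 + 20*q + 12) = (q - 4)/(q + 1)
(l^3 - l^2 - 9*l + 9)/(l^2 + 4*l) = (l^3 - l^2 - 9*l + 9)/(l*(l + 4))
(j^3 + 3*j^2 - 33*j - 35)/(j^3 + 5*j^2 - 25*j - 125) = (j^2 + 8*j + 7)/(j^2 + 10*j + 25)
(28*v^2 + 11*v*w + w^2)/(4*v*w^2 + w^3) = (7*v + w)/w^2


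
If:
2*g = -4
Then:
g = -2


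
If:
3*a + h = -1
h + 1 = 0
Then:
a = 0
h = -1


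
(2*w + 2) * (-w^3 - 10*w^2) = -2*w^4 - 22*w^3 - 20*w^2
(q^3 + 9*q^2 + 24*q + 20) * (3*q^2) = 3*q^5 + 27*q^4 + 72*q^3 + 60*q^2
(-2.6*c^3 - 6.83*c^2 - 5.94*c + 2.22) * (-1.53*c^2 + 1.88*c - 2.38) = 3.978*c^5 + 5.5619*c^4 + 2.4358*c^3 + 1.6916*c^2 + 18.3108*c - 5.2836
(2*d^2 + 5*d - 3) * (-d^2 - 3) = -2*d^4 - 5*d^3 - 3*d^2 - 15*d + 9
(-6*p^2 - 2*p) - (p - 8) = -6*p^2 - 3*p + 8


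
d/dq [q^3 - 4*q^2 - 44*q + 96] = 3*q^2 - 8*q - 44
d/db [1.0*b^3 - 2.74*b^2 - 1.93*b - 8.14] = 3.0*b^2 - 5.48*b - 1.93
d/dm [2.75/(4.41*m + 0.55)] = -12.1275/(4.41*m + 0.55)^2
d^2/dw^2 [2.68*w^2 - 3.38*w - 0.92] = 5.36000000000000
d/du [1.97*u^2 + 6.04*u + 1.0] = 3.94*u + 6.04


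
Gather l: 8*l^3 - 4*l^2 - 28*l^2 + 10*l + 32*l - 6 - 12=8*l^3 - 32*l^2 + 42*l - 18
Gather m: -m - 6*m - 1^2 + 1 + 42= 42 - 7*m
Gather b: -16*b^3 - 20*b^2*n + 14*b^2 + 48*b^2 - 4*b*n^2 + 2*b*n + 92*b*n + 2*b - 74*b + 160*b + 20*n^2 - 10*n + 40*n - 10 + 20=-16*b^3 + b^2*(62 - 20*n) + b*(-4*n^2 + 94*n + 88) + 20*n^2 + 30*n + 10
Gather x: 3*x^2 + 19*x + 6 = 3*x^2 + 19*x + 6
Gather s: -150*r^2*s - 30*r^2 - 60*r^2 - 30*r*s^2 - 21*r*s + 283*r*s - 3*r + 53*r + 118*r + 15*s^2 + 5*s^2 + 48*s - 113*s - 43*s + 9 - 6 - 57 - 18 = -90*r^2 + 168*r + s^2*(20 - 30*r) + s*(-150*r^2 + 262*r - 108) - 72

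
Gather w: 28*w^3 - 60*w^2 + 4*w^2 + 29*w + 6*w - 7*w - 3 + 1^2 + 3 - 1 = 28*w^3 - 56*w^2 + 28*w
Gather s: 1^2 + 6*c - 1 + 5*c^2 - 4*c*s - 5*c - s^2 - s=5*c^2 + c - s^2 + s*(-4*c - 1)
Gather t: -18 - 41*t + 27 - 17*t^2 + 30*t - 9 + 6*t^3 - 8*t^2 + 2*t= 6*t^3 - 25*t^2 - 9*t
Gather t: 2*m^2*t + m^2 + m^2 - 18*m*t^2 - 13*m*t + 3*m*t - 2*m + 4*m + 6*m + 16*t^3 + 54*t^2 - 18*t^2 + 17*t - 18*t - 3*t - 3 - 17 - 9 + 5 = 2*m^2 + 8*m + 16*t^3 + t^2*(36 - 18*m) + t*(2*m^2 - 10*m - 4) - 24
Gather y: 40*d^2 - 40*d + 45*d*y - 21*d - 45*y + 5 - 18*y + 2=40*d^2 - 61*d + y*(45*d - 63) + 7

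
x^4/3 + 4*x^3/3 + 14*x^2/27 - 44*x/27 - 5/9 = (x/3 + 1)*(x - 1)*(x + 1/3)*(x + 5/3)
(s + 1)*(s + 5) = s^2 + 6*s + 5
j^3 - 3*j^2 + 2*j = j*(j - 2)*(j - 1)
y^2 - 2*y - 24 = (y - 6)*(y + 4)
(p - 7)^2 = p^2 - 14*p + 49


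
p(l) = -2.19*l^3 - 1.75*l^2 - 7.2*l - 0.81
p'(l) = -6.57*l^2 - 3.5*l - 7.2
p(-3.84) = 125.04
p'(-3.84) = -90.64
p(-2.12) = 27.46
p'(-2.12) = -29.31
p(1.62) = -26.38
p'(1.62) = -30.11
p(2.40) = -58.44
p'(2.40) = -53.44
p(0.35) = -3.64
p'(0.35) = -9.23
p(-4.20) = 160.81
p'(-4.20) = -108.39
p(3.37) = -128.77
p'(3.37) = -93.61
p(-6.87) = 676.15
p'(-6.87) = -293.24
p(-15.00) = 7104.69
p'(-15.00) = -1432.95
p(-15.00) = 7104.69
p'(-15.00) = -1432.95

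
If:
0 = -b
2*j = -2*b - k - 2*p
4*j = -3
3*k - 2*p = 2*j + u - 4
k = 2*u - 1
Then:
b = 0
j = -3/4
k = -1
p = 5/4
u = 0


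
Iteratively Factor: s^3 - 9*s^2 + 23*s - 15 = (s - 3)*(s^2 - 6*s + 5) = (s - 3)*(s - 1)*(s - 5)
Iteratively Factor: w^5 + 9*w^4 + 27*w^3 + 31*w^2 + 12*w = (w)*(w^4 + 9*w^3 + 27*w^2 + 31*w + 12) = w*(w + 1)*(w^3 + 8*w^2 + 19*w + 12) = w*(w + 1)*(w + 3)*(w^2 + 5*w + 4) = w*(w + 1)^2*(w + 3)*(w + 4)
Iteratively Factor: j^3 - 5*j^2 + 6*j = (j - 2)*(j^2 - 3*j) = j*(j - 2)*(j - 3)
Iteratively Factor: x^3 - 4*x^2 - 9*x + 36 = (x - 3)*(x^2 - x - 12) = (x - 4)*(x - 3)*(x + 3)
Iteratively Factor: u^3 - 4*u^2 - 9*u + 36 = (u - 4)*(u^2 - 9) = (u - 4)*(u + 3)*(u - 3)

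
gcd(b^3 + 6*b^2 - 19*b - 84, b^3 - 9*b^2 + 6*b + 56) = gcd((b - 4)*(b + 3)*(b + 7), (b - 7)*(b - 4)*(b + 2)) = b - 4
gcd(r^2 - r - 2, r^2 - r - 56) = 1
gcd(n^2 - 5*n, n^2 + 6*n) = n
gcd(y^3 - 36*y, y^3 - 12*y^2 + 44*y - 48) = y - 6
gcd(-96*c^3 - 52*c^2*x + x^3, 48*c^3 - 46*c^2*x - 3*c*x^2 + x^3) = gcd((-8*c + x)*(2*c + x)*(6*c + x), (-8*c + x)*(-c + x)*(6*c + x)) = -48*c^2 - 2*c*x + x^2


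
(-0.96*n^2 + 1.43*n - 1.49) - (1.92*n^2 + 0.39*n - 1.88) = -2.88*n^2 + 1.04*n + 0.39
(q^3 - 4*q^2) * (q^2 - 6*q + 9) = q^5 - 10*q^4 + 33*q^3 - 36*q^2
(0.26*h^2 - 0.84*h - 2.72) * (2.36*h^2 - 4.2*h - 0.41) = 0.6136*h^4 - 3.0744*h^3 - 2.9978*h^2 + 11.7684*h + 1.1152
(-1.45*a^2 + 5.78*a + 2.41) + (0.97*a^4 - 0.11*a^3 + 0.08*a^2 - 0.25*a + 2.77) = 0.97*a^4 - 0.11*a^3 - 1.37*a^2 + 5.53*a + 5.18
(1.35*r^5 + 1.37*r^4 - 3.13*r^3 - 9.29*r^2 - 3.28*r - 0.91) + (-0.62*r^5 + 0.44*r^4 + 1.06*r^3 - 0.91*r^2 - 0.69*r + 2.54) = 0.73*r^5 + 1.81*r^4 - 2.07*r^3 - 10.2*r^2 - 3.97*r + 1.63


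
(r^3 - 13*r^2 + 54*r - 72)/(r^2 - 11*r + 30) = (r^2 - 7*r + 12)/(r - 5)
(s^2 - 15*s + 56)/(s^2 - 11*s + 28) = (s - 8)/(s - 4)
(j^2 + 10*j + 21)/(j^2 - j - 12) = (j + 7)/(j - 4)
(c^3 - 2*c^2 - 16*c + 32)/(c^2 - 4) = (c^2 - 16)/(c + 2)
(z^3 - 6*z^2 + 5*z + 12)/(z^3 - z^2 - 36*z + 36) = (z^3 - 6*z^2 + 5*z + 12)/(z^3 - z^2 - 36*z + 36)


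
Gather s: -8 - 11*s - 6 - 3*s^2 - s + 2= -3*s^2 - 12*s - 12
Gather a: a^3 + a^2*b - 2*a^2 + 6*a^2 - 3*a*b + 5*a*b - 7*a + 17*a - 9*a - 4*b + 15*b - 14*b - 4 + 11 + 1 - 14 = a^3 + a^2*(b + 4) + a*(2*b + 1) - 3*b - 6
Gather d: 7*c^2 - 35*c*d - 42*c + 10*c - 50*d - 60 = 7*c^2 - 32*c + d*(-35*c - 50) - 60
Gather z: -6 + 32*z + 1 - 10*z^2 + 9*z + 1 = -10*z^2 + 41*z - 4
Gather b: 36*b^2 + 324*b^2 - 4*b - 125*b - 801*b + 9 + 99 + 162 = 360*b^2 - 930*b + 270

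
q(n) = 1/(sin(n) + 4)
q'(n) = -cos(n)/(sin(n) + 4)^2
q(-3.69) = 0.22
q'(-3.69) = 0.04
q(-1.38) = 0.33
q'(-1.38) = -0.02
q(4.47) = 0.33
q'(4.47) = 0.03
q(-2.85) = 0.27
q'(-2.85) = 0.07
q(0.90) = 0.21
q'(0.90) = -0.03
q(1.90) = 0.20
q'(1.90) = 0.01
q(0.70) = 0.22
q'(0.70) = -0.04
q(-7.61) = 0.33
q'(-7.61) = -0.03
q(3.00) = 0.24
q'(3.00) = 0.06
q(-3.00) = 0.26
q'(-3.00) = 0.07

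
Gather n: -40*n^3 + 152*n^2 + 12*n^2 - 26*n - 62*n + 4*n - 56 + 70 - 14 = -40*n^3 + 164*n^2 - 84*n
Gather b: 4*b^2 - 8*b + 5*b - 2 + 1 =4*b^2 - 3*b - 1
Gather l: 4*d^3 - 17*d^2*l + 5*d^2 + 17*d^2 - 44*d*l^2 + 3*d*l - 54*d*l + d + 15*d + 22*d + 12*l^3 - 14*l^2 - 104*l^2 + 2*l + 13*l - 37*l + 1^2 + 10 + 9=4*d^3 + 22*d^2 + 38*d + 12*l^3 + l^2*(-44*d - 118) + l*(-17*d^2 - 51*d - 22) + 20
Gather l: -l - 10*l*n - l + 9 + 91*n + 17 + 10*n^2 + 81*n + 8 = l*(-10*n - 2) + 10*n^2 + 172*n + 34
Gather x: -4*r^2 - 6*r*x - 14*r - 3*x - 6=-4*r^2 - 14*r + x*(-6*r - 3) - 6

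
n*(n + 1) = n^2 + n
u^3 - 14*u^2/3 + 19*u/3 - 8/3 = (u - 8/3)*(u - 1)^2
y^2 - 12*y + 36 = (y - 6)^2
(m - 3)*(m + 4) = m^2 + m - 12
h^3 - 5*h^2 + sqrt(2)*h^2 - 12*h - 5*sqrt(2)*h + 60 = (h - 5)*(h - 2*sqrt(2))*(h + 3*sqrt(2))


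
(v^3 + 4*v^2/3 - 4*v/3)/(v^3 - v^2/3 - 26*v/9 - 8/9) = 3*v*(-3*v^2 - 4*v + 4)/(-9*v^3 + 3*v^2 + 26*v + 8)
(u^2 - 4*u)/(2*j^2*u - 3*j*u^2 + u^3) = (u - 4)/(2*j^2 - 3*j*u + u^2)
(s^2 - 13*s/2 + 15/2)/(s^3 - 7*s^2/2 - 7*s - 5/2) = (2*s - 3)/(2*s^2 + 3*s + 1)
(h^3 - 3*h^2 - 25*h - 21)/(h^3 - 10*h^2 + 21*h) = (h^2 + 4*h + 3)/(h*(h - 3))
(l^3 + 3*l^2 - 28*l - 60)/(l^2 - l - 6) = (l^2 + l - 30)/(l - 3)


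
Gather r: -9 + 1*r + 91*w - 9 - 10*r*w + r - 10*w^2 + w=r*(2 - 10*w) - 10*w^2 + 92*w - 18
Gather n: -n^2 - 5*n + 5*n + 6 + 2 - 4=4 - n^2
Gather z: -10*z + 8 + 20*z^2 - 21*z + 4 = 20*z^2 - 31*z + 12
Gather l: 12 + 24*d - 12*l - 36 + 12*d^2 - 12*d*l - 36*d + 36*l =12*d^2 - 12*d + l*(24 - 12*d) - 24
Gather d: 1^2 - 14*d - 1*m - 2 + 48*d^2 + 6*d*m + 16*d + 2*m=48*d^2 + d*(6*m + 2) + m - 1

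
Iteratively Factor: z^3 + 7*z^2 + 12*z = (z)*(z^2 + 7*z + 12) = z*(z + 4)*(z + 3)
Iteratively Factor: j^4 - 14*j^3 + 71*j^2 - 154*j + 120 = (j - 5)*(j^3 - 9*j^2 + 26*j - 24) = (j - 5)*(j - 3)*(j^2 - 6*j + 8) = (j - 5)*(j - 3)*(j - 2)*(j - 4)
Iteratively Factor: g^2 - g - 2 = (g + 1)*(g - 2)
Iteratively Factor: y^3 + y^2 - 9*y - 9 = (y + 1)*(y^2 - 9) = (y - 3)*(y + 1)*(y + 3)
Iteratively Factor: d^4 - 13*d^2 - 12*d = (d + 3)*(d^3 - 3*d^2 - 4*d) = (d - 4)*(d + 3)*(d^2 + d) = d*(d - 4)*(d + 3)*(d + 1)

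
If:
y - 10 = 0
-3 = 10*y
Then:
No Solution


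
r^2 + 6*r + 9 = (r + 3)^2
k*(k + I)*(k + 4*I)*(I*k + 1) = I*k^4 - 4*k^3 + I*k^2 - 4*k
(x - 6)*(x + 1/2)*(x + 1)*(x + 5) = x^4 + x^3/2 - 31*x^2 - 91*x/2 - 15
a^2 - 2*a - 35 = (a - 7)*(a + 5)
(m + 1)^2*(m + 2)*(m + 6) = m^4 + 10*m^3 + 29*m^2 + 32*m + 12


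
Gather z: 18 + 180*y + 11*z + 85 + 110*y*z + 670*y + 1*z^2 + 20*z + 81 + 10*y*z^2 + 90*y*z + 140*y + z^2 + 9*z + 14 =990*y + z^2*(10*y + 2) + z*(200*y + 40) + 198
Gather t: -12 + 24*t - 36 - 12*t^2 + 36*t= -12*t^2 + 60*t - 48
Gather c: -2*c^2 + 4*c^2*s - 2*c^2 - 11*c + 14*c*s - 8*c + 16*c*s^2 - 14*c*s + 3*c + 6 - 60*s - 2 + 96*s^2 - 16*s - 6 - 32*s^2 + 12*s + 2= c^2*(4*s - 4) + c*(16*s^2 - 16) + 64*s^2 - 64*s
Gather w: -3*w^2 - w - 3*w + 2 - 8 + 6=-3*w^2 - 4*w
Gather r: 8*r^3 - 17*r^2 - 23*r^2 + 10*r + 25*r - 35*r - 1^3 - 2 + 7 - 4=8*r^3 - 40*r^2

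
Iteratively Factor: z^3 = (z)*(z^2) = z^2*(z)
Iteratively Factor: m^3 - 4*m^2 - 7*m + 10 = (m - 1)*(m^2 - 3*m - 10) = (m - 1)*(m + 2)*(m - 5)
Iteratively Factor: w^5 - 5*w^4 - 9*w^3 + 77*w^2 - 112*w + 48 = (w - 1)*(w^4 - 4*w^3 - 13*w^2 + 64*w - 48) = (w - 1)^2*(w^3 - 3*w^2 - 16*w + 48) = (w - 3)*(w - 1)^2*(w^2 - 16) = (w - 3)*(w - 1)^2*(w + 4)*(w - 4)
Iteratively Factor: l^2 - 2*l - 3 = (l + 1)*(l - 3)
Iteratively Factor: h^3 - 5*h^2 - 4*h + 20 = (h - 2)*(h^2 - 3*h - 10) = (h - 5)*(h - 2)*(h + 2)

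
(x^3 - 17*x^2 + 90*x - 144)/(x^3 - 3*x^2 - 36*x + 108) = (x - 8)/(x + 6)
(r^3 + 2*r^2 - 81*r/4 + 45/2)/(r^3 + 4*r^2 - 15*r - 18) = (r^2 - 4*r + 15/4)/(r^2 - 2*r - 3)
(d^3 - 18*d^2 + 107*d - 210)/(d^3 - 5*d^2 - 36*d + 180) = (d - 7)/(d + 6)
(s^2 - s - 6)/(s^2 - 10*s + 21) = (s + 2)/(s - 7)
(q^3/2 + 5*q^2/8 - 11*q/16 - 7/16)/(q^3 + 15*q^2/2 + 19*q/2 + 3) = (4*q^2 + 3*q - 7)/(8*(q^2 + 7*q + 6))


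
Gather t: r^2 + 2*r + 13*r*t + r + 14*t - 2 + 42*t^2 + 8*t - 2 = r^2 + 3*r + 42*t^2 + t*(13*r + 22) - 4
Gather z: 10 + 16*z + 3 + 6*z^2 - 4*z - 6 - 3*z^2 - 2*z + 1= 3*z^2 + 10*z + 8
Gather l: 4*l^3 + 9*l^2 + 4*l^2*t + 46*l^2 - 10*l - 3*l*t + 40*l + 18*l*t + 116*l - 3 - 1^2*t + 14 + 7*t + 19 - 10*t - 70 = 4*l^3 + l^2*(4*t + 55) + l*(15*t + 146) - 4*t - 40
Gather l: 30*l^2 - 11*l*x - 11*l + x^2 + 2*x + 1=30*l^2 + l*(-11*x - 11) + x^2 + 2*x + 1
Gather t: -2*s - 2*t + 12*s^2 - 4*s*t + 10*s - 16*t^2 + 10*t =12*s^2 + 8*s - 16*t^2 + t*(8 - 4*s)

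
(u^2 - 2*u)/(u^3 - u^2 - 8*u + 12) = u/(u^2 + u - 6)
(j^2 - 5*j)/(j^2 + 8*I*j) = (j - 5)/(j + 8*I)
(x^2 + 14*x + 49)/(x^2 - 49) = (x + 7)/(x - 7)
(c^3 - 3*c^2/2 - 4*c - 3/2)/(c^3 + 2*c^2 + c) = (2*c^2 - 5*c - 3)/(2*c*(c + 1))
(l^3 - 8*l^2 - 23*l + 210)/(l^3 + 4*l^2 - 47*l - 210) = (l - 6)/(l + 6)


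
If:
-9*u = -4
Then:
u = 4/9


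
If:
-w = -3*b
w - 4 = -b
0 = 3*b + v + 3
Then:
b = 1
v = -6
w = 3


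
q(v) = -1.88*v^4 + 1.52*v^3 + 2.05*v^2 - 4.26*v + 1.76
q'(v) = -7.52*v^3 + 4.56*v^2 + 4.1*v - 4.26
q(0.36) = 0.53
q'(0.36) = -2.54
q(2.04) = -18.05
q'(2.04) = -40.76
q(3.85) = -310.56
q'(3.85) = -350.03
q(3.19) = -136.31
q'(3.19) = -188.89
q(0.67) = -0.10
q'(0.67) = -1.73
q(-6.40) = -3439.58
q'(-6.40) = 2127.60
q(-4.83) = -1124.28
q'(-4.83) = 929.66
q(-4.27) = -686.00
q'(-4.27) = 646.84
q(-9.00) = -13236.61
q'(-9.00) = 5810.28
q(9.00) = -11097.13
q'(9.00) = -5080.08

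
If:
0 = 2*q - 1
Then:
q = 1/2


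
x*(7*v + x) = 7*v*x + x^2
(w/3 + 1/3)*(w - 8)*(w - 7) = w^3/3 - 14*w^2/3 + 41*w/3 + 56/3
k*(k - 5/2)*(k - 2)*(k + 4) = k^4 - k^3/2 - 13*k^2 + 20*k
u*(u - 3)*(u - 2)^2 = u^4 - 7*u^3 + 16*u^2 - 12*u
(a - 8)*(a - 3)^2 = a^3 - 14*a^2 + 57*a - 72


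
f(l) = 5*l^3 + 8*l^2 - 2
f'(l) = 15*l^2 + 16*l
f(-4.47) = -288.73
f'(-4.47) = 228.19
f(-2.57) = -34.03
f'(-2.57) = 57.95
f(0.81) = 5.91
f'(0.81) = 22.80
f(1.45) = 30.06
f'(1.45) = 54.74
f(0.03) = -1.99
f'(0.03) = 0.49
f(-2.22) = -17.28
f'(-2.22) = 38.41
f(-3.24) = -88.08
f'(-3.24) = 105.62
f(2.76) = 164.06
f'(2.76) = 158.42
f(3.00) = 205.00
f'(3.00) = 183.00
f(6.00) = 1366.00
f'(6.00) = 636.00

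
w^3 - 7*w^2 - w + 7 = (w - 7)*(w - 1)*(w + 1)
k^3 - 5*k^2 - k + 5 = (k - 5)*(k - 1)*(k + 1)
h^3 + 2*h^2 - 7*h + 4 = (h - 1)^2*(h + 4)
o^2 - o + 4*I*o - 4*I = (o - 1)*(o + 4*I)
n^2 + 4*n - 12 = (n - 2)*(n + 6)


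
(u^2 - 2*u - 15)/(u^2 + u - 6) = (u - 5)/(u - 2)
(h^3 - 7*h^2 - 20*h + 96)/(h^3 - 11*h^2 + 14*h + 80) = (h^2 + h - 12)/(h^2 - 3*h - 10)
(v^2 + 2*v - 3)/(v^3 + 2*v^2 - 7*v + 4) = (v + 3)/(v^2 + 3*v - 4)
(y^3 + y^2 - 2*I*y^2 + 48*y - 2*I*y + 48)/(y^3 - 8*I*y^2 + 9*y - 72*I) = (y^2 + y*(1 + 6*I) + 6*I)/(y^2 + 9)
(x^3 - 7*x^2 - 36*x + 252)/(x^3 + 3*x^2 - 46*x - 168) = (x - 6)/(x + 4)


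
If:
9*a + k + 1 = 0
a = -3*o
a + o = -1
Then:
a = -3/2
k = 25/2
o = 1/2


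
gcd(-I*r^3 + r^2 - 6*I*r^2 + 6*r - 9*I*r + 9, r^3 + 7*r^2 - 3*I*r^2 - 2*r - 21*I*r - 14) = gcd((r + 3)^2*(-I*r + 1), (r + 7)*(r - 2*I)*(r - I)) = 1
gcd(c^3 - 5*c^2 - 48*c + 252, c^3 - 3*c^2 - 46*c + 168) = c^2 + c - 42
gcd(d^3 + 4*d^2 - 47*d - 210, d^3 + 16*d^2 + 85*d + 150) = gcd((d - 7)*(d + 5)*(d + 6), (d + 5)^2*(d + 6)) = d^2 + 11*d + 30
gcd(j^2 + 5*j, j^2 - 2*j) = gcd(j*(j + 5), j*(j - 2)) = j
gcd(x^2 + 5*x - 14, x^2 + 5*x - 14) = x^2 + 5*x - 14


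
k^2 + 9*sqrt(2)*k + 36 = (k + 3*sqrt(2))*(k + 6*sqrt(2))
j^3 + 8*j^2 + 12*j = j*(j + 2)*(j + 6)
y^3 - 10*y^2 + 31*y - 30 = (y - 5)*(y - 3)*(y - 2)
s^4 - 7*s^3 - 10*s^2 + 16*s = s*(s - 8)*(s - 1)*(s + 2)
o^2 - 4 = (o - 2)*(o + 2)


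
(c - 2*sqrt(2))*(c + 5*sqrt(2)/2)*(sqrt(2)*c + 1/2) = sqrt(2)*c^3 + 3*c^2/2 - 39*sqrt(2)*c/4 - 5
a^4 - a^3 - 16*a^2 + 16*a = a*(a - 4)*(a - 1)*(a + 4)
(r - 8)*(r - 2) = r^2 - 10*r + 16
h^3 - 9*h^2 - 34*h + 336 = (h - 8)*(h - 7)*(h + 6)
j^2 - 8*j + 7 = (j - 7)*(j - 1)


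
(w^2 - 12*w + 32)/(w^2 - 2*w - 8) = (w - 8)/(w + 2)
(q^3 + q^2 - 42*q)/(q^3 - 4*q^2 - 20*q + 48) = q*(q + 7)/(q^2 + 2*q - 8)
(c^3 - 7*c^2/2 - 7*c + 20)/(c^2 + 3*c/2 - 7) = (2*c^2 - 3*c - 20)/(2*c + 7)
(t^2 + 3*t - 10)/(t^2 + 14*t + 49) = (t^2 + 3*t - 10)/(t^2 + 14*t + 49)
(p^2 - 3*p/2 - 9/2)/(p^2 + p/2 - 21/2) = (2*p + 3)/(2*p + 7)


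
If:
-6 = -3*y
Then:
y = 2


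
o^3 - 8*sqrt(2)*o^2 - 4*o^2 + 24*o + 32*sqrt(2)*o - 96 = (o - 4)*(o - 6*sqrt(2))*(o - 2*sqrt(2))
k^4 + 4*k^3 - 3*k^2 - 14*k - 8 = (k - 2)*(k + 1)^2*(k + 4)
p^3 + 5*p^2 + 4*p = p*(p + 1)*(p + 4)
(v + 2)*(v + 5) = v^2 + 7*v + 10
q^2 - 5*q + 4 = (q - 4)*(q - 1)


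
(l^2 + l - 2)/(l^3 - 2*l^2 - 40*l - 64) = (l - 1)/(l^2 - 4*l - 32)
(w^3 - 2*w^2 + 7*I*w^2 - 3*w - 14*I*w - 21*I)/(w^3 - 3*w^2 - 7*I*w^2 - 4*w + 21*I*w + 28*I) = (w^2 + w*(-3 + 7*I) - 21*I)/(w^2 - w*(4 + 7*I) + 28*I)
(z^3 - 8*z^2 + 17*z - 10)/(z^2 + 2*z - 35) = (z^2 - 3*z + 2)/(z + 7)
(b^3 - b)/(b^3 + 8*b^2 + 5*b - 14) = b*(b + 1)/(b^2 + 9*b + 14)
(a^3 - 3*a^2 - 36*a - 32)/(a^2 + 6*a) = (a^3 - 3*a^2 - 36*a - 32)/(a*(a + 6))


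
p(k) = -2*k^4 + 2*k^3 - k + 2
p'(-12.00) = 14687.00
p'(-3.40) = 382.79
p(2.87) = -89.28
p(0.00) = 2.00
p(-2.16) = -59.53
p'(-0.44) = 0.84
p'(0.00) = -1.00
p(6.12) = -2351.34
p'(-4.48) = 838.75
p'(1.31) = -8.69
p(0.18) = 1.83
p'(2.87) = -140.70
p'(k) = -8*k^3 + 6*k^2 - 1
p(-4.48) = -978.99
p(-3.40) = -340.48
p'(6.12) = -1610.04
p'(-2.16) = 107.62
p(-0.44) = 2.19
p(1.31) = -0.70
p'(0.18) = -0.85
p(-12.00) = -44914.00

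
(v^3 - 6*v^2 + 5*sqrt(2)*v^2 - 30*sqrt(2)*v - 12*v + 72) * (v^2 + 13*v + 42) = v^5 + 7*v^4 + 5*sqrt(2)*v^4 - 48*v^3 + 35*sqrt(2)*v^3 - 336*v^2 - 180*sqrt(2)*v^2 - 1260*sqrt(2)*v + 432*v + 3024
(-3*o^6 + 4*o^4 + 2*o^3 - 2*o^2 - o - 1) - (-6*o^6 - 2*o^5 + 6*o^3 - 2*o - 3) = 3*o^6 + 2*o^5 + 4*o^4 - 4*o^3 - 2*o^2 + o + 2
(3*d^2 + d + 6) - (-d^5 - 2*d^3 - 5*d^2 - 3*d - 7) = d^5 + 2*d^3 + 8*d^2 + 4*d + 13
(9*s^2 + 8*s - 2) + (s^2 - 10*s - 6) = 10*s^2 - 2*s - 8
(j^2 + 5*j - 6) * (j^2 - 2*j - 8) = j^4 + 3*j^3 - 24*j^2 - 28*j + 48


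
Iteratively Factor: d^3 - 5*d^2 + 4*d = (d - 4)*(d^2 - d) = d*(d - 4)*(d - 1)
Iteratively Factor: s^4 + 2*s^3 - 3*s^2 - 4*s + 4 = (s + 2)*(s^3 - 3*s + 2) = (s - 1)*(s + 2)*(s^2 + s - 2) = (s - 1)*(s + 2)^2*(s - 1)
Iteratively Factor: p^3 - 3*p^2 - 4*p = (p + 1)*(p^2 - 4*p) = (p - 4)*(p + 1)*(p)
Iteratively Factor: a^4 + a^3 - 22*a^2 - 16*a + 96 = (a - 4)*(a^3 + 5*a^2 - 2*a - 24) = (a - 4)*(a - 2)*(a^2 + 7*a + 12) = (a - 4)*(a - 2)*(a + 4)*(a + 3)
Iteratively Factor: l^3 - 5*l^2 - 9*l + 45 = (l + 3)*(l^2 - 8*l + 15) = (l - 3)*(l + 3)*(l - 5)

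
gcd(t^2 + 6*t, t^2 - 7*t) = t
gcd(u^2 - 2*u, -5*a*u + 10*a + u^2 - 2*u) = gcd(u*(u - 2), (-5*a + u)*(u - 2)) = u - 2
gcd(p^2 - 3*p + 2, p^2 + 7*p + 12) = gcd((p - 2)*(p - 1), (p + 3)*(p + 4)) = 1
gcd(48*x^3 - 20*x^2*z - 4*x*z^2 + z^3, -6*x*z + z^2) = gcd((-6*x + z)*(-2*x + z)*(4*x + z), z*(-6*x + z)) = 6*x - z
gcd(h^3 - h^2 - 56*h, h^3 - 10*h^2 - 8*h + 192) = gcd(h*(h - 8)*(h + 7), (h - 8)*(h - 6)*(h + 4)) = h - 8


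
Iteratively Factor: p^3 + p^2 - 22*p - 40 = (p + 2)*(p^2 - p - 20) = (p - 5)*(p + 2)*(p + 4)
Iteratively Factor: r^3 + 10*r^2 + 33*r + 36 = (r + 3)*(r^2 + 7*r + 12) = (r + 3)^2*(r + 4)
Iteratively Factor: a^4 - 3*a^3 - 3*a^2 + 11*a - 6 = (a - 3)*(a^3 - 3*a + 2) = (a - 3)*(a - 1)*(a^2 + a - 2) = (a - 3)*(a - 1)^2*(a + 2)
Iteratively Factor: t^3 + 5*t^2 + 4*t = (t + 4)*(t^2 + t) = (t + 1)*(t + 4)*(t)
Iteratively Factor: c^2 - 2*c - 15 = (c + 3)*(c - 5)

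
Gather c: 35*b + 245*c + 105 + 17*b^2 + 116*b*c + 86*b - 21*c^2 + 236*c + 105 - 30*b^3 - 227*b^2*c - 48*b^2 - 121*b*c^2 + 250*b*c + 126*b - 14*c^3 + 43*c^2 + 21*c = -30*b^3 - 31*b^2 + 247*b - 14*c^3 + c^2*(22 - 121*b) + c*(-227*b^2 + 366*b + 502) + 210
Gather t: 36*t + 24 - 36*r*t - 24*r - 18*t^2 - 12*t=-24*r - 18*t^2 + t*(24 - 36*r) + 24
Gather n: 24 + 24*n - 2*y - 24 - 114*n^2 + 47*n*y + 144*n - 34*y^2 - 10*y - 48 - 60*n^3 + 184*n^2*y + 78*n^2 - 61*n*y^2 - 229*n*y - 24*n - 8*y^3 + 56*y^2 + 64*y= -60*n^3 + n^2*(184*y - 36) + n*(-61*y^2 - 182*y + 144) - 8*y^3 + 22*y^2 + 52*y - 48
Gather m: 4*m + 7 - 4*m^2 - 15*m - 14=-4*m^2 - 11*m - 7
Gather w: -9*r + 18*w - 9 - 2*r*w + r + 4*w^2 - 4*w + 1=-8*r + 4*w^2 + w*(14 - 2*r) - 8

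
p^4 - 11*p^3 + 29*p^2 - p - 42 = (p - 7)*(p - 3)*(p - 2)*(p + 1)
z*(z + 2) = z^2 + 2*z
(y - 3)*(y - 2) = y^2 - 5*y + 6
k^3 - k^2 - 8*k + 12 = (k - 2)^2*(k + 3)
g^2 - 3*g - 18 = (g - 6)*(g + 3)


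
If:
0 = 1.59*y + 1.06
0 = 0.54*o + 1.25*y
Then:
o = 1.54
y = -0.67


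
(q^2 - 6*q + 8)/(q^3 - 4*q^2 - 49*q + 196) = (q - 2)/(q^2 - 49)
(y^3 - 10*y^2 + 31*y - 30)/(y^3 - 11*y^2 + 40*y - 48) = (y^2 - 7*y + 10)/(y^2 - 8*y + 16)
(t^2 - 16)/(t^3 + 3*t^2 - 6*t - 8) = (t - 4)/(t^2 - t - 2)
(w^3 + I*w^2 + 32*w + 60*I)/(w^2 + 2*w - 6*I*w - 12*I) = (w^2 + 7*I*w - 10)/(w + 2)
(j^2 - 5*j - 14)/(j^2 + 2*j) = (j - 7)/j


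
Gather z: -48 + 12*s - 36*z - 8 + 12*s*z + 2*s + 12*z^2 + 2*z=14*s + 12*z^2 + z*(12*s - 34) - 56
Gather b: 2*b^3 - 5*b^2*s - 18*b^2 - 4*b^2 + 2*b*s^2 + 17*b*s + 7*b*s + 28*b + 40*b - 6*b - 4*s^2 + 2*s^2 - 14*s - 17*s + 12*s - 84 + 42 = 2*b^3 + b^2*(-5*s - 22) + b*(2*s^2 + 24*s + 62) - 2*s^2 - 19*s - 42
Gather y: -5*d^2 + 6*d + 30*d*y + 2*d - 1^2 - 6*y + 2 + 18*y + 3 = -5*d^2 + 8*d + y*(30*d + 12) + 4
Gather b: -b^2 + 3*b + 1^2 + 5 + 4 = -b^2 + 3*b + 10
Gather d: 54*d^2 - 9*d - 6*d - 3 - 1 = 54*d^2 - 15*d - 4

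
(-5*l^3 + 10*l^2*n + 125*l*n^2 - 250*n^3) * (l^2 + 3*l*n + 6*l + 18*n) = -5*l^5 - 5*l^4*n - 30*l^4 + 155*l^3*n^2 - 30*l^3*n + 125*l^2*n^3 + 930*l^2*n^2 - 750*l*n^4 + 750*l*n^3 - 4500*n^4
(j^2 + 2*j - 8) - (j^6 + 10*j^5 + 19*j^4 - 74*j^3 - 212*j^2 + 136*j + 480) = -j^6 - 10*j^5 - 19*j^4 + 74*j^3 + 213*j^2 - 134*j - 488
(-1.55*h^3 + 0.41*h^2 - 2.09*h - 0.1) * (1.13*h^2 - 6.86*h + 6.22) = -1.7515*h^5 + 11.0963*h^4 - 14.8153*h^3 + 16.7746*h^2 - 12.3138*h - 0.622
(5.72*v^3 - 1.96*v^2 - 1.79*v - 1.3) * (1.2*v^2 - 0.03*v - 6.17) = 6.864*v^5 - 2.5236*v^4 - 37.3816*v^3 + 10.5869*v^2 + 11.0833*v + 8.021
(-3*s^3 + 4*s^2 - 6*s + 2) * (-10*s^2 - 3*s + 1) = 30*s^5 - 31*s^4 + 45*s^3 + 2*s^2 - 12*s + 2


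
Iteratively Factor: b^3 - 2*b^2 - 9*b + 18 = (b - 2)*(b^2 - 9) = (b - 3)*(b - 2)*(b + 3)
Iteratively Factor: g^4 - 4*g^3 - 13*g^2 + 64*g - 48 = (g - 1)*(g^3 - 3*g^2 - 16*g + 48) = (g - 3)*(g - 1)*(g^2 - 16) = (g - 4)*(g - 3)*(g - 1)*(g + 4)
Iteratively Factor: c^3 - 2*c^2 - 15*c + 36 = (c - 3)*(c^2 + c - 12) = (c - 3)*(c + 4)*(c - 3)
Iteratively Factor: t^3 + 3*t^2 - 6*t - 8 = (t + 4)*(t^2 - t - 2) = (t + 1)*(t + 4)*(t - 2)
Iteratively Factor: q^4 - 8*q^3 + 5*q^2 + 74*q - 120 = (q + 3)*(q^3 - 11*q^2 + 38*q - 40) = (q - 4)*(q + 3)*(q^2 - 7*q + 10) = (q - 5)*(q - 4)*(q + 3)*(q - 2)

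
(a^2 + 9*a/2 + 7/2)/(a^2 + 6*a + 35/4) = 2*(a + 1)/(2*a + 5)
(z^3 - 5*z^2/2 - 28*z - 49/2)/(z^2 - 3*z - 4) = (2*z^2 - 7*z - 49)/(2*(z - 4))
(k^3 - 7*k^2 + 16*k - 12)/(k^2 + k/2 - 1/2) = 2*(k^3 - 7*k^2 + 16*k - 12)/(2*k^2 + k - 1)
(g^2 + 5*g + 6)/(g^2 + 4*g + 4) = (g + 3)/(g + 2)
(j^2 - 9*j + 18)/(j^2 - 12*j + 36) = (j - 3)/(j - 6)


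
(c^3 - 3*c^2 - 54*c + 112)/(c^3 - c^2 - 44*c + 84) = (c - 8)/(c - 6)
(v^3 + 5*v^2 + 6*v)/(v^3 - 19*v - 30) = v/(v - 5)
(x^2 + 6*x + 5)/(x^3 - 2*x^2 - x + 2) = (x + 5)/(x^2 - 3*x + 2)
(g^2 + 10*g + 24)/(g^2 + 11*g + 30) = (g + 4)/(g + 5)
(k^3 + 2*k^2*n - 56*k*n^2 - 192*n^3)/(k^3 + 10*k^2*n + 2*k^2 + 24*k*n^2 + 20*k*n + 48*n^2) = (k - 8*n)/(k + 2)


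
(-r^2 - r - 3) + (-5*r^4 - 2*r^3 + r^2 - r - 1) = -5*r^4 - 2*r^3 - 2*r - 4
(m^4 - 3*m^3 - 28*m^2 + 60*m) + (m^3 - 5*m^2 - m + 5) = m^4 - 2*m^3 - 33*m^2 + 59*m + 5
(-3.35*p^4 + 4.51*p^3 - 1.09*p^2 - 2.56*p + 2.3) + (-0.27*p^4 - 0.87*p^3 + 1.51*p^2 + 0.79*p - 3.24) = -3.62*p^4 + 3.64*p^3 + 0.42*p^2 - 1.77*p - 0.94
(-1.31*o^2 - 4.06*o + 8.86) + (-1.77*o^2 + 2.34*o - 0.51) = -3.08*o^2 - 1.72*o + 8.35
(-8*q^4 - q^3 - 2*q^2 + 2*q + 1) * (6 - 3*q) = 24*q^5 - 45*q^4 - 18*q^2 + 9*q + 6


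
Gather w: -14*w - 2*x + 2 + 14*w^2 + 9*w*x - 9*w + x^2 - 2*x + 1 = 14*w^2 + w*(9*x - 23) + x^2 - 4*x + 3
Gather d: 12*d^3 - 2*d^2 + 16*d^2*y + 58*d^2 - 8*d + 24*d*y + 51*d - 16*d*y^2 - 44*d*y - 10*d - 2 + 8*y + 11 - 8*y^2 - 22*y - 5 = 12*d^3 + d^2*(16*y + 56) + d*(-16*y^2 - 20*y + 33) - 8*y^2 - 14*y + 4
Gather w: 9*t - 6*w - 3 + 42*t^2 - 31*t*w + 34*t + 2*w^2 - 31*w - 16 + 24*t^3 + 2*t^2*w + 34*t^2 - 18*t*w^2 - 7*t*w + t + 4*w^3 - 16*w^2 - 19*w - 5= 24*t^3 + 76*t^2 + 44*t + 4*w^3 + w^2*(-18*t - 14) + w*(2*t^2 - 38*t - 56) - 24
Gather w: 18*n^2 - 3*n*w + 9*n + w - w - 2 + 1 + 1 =18*n^2 - 3*n*w + 9*n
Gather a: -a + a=0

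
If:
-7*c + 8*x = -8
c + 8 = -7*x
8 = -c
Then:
No Solution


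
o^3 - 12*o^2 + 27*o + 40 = (o - 8)*(o - 5)*(o + 1)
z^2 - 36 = (z - 6)*(z + 6)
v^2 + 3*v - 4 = (v - 1)*(v + 4)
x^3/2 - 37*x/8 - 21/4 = (x/2 + 1)*(x - 7/2)*(x + 3/2)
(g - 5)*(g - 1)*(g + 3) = g^3 - 3*g^2 - 13*g + 15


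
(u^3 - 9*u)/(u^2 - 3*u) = u + 3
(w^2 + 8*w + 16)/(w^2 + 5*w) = (w^2 + 8*w + 16)/(w*(w + 5))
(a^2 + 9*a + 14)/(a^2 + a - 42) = (a + 2)/(a - 6)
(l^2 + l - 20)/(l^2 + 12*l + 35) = (l - 4)/(l + 7)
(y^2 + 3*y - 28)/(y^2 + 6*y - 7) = (y - 4)/(y - 1)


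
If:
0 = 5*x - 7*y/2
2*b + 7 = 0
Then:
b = -7/2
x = 7*y/10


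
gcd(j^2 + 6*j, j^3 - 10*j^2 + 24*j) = j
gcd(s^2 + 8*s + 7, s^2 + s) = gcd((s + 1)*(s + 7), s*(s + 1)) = s + 1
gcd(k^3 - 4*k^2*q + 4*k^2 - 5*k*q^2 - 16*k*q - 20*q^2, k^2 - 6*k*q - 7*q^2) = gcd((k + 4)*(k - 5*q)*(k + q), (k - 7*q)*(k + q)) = k + q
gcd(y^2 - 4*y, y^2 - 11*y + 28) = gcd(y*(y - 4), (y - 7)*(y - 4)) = y - 4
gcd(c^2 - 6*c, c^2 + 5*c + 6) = 1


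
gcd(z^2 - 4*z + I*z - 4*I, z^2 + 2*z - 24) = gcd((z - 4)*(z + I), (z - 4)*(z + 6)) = z - 4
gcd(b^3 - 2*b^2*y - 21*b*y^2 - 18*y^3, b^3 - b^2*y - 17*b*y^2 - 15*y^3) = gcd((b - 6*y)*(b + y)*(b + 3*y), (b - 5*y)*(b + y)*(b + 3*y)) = b^2 + 4*b*y + 3*y^2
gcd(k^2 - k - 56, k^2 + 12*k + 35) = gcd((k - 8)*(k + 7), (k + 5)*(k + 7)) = k + 7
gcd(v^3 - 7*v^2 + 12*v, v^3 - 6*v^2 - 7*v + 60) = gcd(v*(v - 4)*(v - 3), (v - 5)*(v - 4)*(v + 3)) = v - 4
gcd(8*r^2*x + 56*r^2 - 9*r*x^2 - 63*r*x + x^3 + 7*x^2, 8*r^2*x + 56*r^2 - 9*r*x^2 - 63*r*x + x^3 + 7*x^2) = 8*r^2*x + 56*r^2 - 9*r*x^2 - 63*r*x + x^3 + 7*x^2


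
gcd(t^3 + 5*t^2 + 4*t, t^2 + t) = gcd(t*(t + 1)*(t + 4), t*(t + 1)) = t^2 + t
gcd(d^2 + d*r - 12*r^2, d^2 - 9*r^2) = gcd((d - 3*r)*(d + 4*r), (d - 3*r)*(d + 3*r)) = -d + 3*r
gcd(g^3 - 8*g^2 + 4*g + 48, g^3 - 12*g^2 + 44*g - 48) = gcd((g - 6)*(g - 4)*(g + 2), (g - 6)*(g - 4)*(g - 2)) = g^2 - 10*g + 24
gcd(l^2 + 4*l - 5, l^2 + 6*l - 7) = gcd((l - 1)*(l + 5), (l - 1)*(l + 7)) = l - 1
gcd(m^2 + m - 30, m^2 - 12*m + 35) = m - 5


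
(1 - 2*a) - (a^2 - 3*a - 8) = -a^2 + a + 9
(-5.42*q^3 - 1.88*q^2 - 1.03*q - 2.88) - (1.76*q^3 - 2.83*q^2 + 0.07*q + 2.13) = -7.18*q^3 + 0.95*q^2 - 1.1*q - 5.01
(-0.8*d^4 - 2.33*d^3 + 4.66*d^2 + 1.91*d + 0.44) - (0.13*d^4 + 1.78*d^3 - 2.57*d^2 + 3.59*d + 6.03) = -0.93*d^4 - 4.11*d^3 + 7.23*d^2 - 1.68*d - 5.59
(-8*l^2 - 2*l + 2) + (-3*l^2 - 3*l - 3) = -11*l^2 - 5*l - 1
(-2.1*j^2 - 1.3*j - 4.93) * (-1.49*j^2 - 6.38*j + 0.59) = 3.129*j^4 + 15.335*j^3 + 14.4007*j^2 + 30.6864*j - 2.9087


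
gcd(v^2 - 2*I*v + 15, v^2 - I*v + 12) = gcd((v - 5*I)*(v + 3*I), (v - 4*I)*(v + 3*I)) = v + 3*I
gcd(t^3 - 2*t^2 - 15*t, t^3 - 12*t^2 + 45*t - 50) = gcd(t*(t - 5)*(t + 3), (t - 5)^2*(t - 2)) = t - 5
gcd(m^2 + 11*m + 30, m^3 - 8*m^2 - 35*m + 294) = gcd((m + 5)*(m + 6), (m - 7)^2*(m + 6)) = m + 6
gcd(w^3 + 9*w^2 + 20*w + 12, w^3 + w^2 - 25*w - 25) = w + 1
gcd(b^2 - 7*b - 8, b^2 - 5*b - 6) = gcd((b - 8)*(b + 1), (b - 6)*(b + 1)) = b + 1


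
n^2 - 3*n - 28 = (n - 7)*(n + 4)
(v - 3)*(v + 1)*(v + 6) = v^3 + 4*v^2 - 15*v - 18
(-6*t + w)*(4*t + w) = -24*t^2 - 2*t*w + w^2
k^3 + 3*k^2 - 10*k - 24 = (k - 3)*(k + 2)*(k + 4)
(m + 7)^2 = m^2 + 14*m + 49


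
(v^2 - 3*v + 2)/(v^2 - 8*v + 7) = (v - 2)/(v - 7)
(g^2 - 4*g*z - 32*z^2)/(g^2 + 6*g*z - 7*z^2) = (g^2 - 4*g*z - 32*z^2)/(g^2 + 6*g*z - 7*z^2)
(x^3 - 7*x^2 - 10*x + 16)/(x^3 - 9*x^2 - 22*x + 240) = (x^2 + x - 2)/(x^2 - x - 30)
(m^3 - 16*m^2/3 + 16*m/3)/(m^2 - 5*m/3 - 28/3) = m*(3*m - 4)/(3*m + 7)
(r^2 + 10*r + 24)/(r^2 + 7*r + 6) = (r + 4)/(r + 1)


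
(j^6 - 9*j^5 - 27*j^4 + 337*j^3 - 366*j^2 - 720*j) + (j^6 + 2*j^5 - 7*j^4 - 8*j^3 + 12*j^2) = 2*j^6 - 7*j^5 - 34*j^4 + 329*j^3 - 354*j^2 - 720*j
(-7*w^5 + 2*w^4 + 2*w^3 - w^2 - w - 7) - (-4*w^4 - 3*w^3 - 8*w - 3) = -7*w^5 + 6*w^4 + 5*w^3 - w^2 + 7*w - 4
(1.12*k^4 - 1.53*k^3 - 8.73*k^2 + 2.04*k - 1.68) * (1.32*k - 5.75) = 1.4784*k^5 - 8.4596*k^4 - 2.7261*k^3 + 52.8903*k^2 - 13.9476*k + 9.66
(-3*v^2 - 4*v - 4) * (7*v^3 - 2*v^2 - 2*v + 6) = -21*v^5 - 22*v^4 - 14*v^3 - 2*v^2 - 16*v - 24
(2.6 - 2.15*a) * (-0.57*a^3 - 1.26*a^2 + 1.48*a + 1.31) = 1.2255*a^4 + 1.227*a^3 - 6.458*a^2 + 1.0315*a + 3.406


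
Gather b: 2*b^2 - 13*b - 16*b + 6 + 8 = 2*b^2 - 29*b + 14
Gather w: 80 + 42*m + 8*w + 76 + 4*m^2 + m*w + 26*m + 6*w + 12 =4*m^2 + 68*m + w*(m + 14) + 168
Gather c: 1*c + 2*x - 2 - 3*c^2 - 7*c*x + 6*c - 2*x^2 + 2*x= -3*c^2 + c*(7 - 7*x) - 2*x^2 + 4*x - 2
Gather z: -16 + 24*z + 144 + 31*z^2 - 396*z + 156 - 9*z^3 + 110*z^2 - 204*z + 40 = -9*z^3 + 141*z^2 - 576*z + 324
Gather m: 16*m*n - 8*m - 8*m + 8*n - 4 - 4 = m*(16*n - 16) + 8*n - 8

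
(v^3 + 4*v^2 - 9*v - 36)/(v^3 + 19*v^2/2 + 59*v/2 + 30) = 2*(v - 3)/(2*v + 5)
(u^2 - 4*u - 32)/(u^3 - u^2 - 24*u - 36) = (-u^2 + 4*u + 32)/(-u^3 + u^2 + 24*u + 36)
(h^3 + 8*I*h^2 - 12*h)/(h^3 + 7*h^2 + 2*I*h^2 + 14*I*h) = (h + 6*I)/(h + 7)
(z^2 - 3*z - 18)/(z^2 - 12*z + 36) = (z + 3)/(z - 6)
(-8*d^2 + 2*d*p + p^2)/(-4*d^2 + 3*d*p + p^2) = (-2*d + p)/(-d + p)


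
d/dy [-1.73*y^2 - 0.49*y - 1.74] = -3.46*y - 0.49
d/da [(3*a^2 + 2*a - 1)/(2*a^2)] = (1 - a)/a^3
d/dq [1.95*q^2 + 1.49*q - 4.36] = 3.9*q + 1.49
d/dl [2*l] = 2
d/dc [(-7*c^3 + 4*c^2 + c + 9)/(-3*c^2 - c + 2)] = (21*c^4 + 14*c^3 - 43*c^2 + 70*c + 11)/(9*c^4 + 6*c^3 - 11*c^2 - 4*c + 4)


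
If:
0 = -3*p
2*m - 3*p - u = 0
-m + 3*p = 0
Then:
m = 0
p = 0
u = 0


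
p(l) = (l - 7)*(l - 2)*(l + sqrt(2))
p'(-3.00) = 73.79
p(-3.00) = -79.29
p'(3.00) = -17.24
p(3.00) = -17.66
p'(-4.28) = 121.16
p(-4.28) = -203.01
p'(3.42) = -15.53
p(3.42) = -24.58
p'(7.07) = 43.96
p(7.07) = 3.01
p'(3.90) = -12.27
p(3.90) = -31.30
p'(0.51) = -5.69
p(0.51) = 18.61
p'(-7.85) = 305.24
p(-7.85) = -941.38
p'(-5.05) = 154.40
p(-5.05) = -308.87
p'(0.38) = -4.06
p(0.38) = 19.24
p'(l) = (l - 7)*(l - 2) + (l - 7)*(l + sqrt(2)) + (l - 2)*(l + sqrt(2)) = 3*l^2 - 18*l + 2*sqrt(2)*l - 9*sqrt(2) + 14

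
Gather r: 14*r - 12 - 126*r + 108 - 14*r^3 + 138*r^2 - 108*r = -14*r^3 + 138*r^2 - 220*r + 96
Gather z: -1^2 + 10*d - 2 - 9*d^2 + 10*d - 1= -9*d^2 + 20*d - 4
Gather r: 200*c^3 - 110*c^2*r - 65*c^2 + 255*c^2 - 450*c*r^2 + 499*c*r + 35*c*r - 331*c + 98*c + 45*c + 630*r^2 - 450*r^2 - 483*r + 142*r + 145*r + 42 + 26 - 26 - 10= 200*c^3 + 190*c^2 - 188*c + r^2*(180 - 450*c) + r*(-110*c^2 + 534*c - 196) + 32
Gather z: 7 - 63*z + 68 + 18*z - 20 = 55 - 45*z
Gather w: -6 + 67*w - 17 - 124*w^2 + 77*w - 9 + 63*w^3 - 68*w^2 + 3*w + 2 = 63*w^3 - 192*w^2 + 147*w - 30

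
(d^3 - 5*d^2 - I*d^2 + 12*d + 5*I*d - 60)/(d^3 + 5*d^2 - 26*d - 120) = (d^2 - I*d + 12)/(d^2 + 10*d + 24)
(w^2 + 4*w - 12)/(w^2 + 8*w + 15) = (w^2 + 4*w - 12)/(w^2 + 8*w + 15)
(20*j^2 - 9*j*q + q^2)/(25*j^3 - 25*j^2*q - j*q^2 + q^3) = (-4*j + q)/(-5*j^2 + 4*j*q + q^2)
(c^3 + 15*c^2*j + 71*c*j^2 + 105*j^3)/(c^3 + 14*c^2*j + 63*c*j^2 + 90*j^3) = (c + 7*j)/(c + 6*j)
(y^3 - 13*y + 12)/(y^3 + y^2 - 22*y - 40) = (y^2 - 4*y + 3)/(y^2 - 3*y - 10)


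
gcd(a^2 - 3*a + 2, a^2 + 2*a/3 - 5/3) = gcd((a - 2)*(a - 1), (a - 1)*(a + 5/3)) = a - 1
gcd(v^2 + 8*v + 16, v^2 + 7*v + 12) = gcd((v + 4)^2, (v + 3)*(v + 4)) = v + 4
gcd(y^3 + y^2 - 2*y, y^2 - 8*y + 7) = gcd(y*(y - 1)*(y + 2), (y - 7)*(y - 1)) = y - 1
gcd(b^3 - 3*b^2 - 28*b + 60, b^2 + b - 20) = b + 5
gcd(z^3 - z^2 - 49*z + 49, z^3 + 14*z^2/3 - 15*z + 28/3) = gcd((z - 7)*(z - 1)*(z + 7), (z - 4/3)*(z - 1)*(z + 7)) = z^2 + 6*z - 7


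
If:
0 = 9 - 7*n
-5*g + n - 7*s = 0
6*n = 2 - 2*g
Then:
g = -20/7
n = 9/7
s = 109/49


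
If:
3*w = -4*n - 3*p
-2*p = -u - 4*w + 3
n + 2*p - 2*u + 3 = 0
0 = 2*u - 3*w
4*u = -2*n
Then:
No Solution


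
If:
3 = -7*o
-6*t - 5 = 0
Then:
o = -3/7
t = -5/6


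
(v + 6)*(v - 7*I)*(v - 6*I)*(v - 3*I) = v^4 + 6*v^3 - 16*I*v^3 - 81*v^2 - 96*I*v^2 - 486*v + 126*I*v + 756*I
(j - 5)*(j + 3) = j^2 - 2*j - 15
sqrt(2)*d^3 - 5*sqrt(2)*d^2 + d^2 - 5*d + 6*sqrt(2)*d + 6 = (d - 3)*(d - 2)*(sqrt(2)*d + 1)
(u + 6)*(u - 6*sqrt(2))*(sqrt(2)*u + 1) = sqrt(2)*u^3 - 11*u^2 + 6*sqrt(2)*u^2 - 66*u - 6*sqrt(2)*u - 36*sqrt(2)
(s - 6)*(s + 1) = s^2 - 5*s - 6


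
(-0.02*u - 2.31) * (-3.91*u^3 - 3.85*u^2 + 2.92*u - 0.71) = 0.0782*u^4 + 9.1091*u^3 + 8.8351*u^2 - 6.731*u + 1.6401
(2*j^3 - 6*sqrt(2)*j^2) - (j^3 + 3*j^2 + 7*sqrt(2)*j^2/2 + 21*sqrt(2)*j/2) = j^3 - 19*sqrt(2)*j^2/2 - 3*j^2 - 21*sqrt(2)*j/2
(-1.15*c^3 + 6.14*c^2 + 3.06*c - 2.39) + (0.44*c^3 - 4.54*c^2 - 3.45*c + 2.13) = -0.71*c^3 + 1.6*c^2 - 0.39*c - 0.26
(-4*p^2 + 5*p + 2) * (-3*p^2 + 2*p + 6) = 12*p^4 - 23*p^3 - 20*p^2 + 34*p + 12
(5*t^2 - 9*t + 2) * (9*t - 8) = 45*t^3 - 121*t^2 + 90*t - 16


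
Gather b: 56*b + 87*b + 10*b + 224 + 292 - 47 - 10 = 153*b + 459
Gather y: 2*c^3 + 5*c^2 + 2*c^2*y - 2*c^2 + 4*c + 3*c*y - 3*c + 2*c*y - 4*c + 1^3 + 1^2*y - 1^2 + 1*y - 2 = 2*c^3 + 3*c^2 - 3*c + y*(2*c^2 + 5*c + 2) - 2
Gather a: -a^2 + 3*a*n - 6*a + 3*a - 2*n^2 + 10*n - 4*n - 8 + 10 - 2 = -a^2 + a*(3*n - 3) - 2*n^2 + 6*n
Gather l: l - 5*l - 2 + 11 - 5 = 4 - 4*l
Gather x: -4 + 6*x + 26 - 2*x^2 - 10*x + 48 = -2*x^2 - 4*x + 70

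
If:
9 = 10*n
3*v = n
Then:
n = 9/10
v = 3/10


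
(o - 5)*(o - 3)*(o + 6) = o^3 - 2*o^2 - 33*o + 90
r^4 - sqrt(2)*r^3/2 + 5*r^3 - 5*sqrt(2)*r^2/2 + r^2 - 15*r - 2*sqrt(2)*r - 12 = (r + 1)*(r + 4)*(r - 3*sqrt(2)/2)*(r + sqrt(2))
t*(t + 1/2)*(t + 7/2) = t^3 + 4*t^2 + 7*t/4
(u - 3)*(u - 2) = u^2 - 5*u + 6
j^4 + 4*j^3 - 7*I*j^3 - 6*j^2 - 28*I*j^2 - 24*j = j*(j + 4)*(j - 6*I)*(j - I)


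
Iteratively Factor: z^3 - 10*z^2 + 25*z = (z)*(z^2 - 10*z + 25) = z*(z - 5)*(z - 5)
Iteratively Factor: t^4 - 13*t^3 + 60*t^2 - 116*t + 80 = (t - 2)*(t^3 - 11*t^2 + 38*t - 40) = (t - 4)*(t - 2)*(t^2 - 7*t + 10) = (t - 4)*(t - 2)^2*(t - 5)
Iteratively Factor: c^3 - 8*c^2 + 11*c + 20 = (c - 5)*(c^2 - 3*c - 4) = (c - 5)*(c + 1)*(c - 4)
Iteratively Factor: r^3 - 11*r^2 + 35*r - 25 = (r - 1)*(r^2 - 10*r + 25) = (r - 5)*(r - 1)*(r - 5)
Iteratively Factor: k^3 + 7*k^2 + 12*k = (k)*(k^2 + 7*k + 12) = k*(k + 3)*(k + 4)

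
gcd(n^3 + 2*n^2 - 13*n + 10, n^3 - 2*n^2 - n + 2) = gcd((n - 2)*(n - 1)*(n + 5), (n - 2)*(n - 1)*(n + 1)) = n^2 - 3*n + 2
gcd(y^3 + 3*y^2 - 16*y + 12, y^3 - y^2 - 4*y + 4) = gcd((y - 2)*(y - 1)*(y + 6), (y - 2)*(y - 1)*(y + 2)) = y^2 - 3*y + 2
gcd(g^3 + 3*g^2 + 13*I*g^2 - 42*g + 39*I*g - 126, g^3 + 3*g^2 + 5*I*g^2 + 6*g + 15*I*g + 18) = g^2 + g*(3 + 6*I) + 18*I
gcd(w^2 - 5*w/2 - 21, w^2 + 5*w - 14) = 1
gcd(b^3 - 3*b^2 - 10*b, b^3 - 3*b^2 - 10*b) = b^3 - 3*b^2 - 10*b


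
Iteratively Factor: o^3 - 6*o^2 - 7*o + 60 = (o - 5)*(o^2 - o - 12) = (o - 5)*(o + 3)*(o - 4)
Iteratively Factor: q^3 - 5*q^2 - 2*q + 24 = (q - 3)*(q^2 - 2*q - 8) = (q - 4)*(q - 3)*(q + 2)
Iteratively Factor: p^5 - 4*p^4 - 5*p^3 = (p)*(p^4 - 4*p^3 - 5*p^2) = p*(p + 1)*(p^3 - 5*p^2) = p*(p - 5)*(p + 1)*(p^2) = p^2*(p - 5)*(p + 1)*(p)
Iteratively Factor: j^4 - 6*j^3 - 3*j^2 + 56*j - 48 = (j - 4)*(j^3 - 2*j^2 - 11*j + 12) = (j - 4)*(j - 1)*(j^2 - j - 12) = (j - 4)^2*(j - 1)*(j + 3)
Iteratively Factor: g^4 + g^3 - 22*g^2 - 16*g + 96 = (g - 4)*(g^3 + 5*g^2 - 2*g - 24) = (g - 4)*(g + 3)*(g^2 + 2*g - 8) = (g - 4)*(g + 3)*(g + 4)*(g - 2)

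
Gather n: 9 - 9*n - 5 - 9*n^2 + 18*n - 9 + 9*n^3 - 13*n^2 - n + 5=9*n^3 - 22*n^2 + 8*n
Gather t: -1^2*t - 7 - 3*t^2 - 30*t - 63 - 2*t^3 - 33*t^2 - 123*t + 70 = -2*t^3 - 36*t^2 - 154*t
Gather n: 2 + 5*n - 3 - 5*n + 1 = 0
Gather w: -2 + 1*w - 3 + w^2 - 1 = w^2 + w - 6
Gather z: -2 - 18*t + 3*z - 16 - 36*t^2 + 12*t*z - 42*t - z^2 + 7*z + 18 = -36*t^2 - 60*t - z^2 + z*(12*t + 10)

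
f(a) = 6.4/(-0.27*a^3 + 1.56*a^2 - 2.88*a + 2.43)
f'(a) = 6.4*(0.81*a^2 - 3.12*a + 2.88)/(-0.27*a^3 + 1.56*a^2 - 2.88*a + 2.43)^2 = (5.184*a^2 - 19.968*a + 18.432)/(0.27*a^3 - 1.56*a^2 + 2.88*a - 2.43)^2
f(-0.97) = 0.92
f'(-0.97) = 0.89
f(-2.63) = 0.25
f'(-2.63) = 0.16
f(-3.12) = 0.18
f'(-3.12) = 0.11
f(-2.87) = 0.21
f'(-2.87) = 0.13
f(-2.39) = 0.29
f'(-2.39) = 0.20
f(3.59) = -21.61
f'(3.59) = 154.54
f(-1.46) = 0.59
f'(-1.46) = 0.50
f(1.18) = 8.42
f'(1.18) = 3.61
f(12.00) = -0.02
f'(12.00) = 0.01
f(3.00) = 11.85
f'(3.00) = 17.78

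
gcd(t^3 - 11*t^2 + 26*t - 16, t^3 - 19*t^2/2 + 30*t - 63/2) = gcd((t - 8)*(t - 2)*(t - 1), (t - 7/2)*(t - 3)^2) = 1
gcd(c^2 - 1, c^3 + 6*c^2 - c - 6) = c^2 - 1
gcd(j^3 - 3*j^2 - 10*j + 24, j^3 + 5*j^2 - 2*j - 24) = j^2 + j - 6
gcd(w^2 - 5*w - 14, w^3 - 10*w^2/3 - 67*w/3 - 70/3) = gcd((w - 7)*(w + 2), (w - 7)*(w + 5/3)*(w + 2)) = w^2 - 5*w - 14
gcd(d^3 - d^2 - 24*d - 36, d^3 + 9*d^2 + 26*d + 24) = d^2 + 5*d + 6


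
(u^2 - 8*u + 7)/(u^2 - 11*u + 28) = (u - 1)/(u - 4)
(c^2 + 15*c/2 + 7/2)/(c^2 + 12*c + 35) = (c + 1/2)/(c + 5)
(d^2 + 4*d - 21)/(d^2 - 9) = (d + 7)/(d + 3)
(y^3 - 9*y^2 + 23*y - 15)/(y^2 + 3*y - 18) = (y^2 - 6*y + 5)/(y + 6)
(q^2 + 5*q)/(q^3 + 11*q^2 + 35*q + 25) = q/(q^2 + 6*q + 5)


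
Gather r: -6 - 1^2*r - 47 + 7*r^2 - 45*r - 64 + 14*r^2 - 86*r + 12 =21*r^2 - 132*r - 105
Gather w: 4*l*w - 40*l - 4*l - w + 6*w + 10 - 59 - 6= -44*l + w*(4*l + 5) - 55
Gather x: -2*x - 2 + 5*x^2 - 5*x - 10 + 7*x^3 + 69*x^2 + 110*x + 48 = 7*x^3 + 74*x^2 + 103*x + 36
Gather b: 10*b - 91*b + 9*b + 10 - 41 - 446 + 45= -72*b - 432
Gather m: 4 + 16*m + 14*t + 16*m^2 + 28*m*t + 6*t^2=16*m^2 + m*(28*t + 16) + 6*t^2 + 14*t + 4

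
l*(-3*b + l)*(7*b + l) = -21*b^2*l + 4*b*l^2 + l^3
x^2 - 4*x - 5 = (x - 5)*(x + 1)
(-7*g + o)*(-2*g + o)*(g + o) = 14*g^3 + 5*g^2*o - 8*g*o^2 + o^3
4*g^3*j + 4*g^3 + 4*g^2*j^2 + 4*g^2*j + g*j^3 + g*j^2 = (2*g + j)^2*(g*j + g)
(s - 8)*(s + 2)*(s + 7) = s^3 + s^2 - 58*s - 112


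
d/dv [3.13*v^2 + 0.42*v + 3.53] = 6.26*v + 0.42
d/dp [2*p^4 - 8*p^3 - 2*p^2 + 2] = 4*p*(2*p^2 - 6*p - 1)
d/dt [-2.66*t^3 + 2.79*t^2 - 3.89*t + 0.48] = -7.98*t^2 + 5.58*t - 3.89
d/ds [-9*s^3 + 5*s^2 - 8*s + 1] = -27*s^2 + 10*s - 8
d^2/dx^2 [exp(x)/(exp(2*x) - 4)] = (exp(4*x) + 24*exp(2*x) + 16)*exp(x)/(exp(6*x) - 12*exp(4*x) + 48*exp(2*x) - 64)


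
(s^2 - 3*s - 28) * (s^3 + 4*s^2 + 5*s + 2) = s^5 + s^4 - 35*s^3 - 125*s^2 - 146*s - 56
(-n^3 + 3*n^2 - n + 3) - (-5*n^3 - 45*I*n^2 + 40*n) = 4*n^3 + 3*n^2 + 45*I*n^2 - 41*n + 3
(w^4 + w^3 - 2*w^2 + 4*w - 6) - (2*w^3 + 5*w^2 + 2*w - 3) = w^4 - w^3 - 7*w^2 + 2*w - 3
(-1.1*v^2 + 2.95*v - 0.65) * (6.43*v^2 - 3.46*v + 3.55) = -7.073*v^4 + 22.7745*v^3 - 18.2915*v^2 + 12.7215*v - 2.3075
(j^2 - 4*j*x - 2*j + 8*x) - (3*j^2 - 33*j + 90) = -2*j^2 - 4*j*x + 31*j + 8*x - 90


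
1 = 1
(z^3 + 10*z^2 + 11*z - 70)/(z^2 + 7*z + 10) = (z^2 + 5*z - 14)/(z + 2)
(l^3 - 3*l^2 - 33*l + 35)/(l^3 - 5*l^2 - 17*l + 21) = (l + 5)/(l + 3)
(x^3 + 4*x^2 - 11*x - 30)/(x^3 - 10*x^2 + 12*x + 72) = (x^2 + 2*x - 15)/(x^2 - 12*x + 36)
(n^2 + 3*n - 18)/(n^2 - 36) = (n - 3)/(n - 6)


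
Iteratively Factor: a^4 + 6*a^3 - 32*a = (a)*(a^3 + 6*a^2 - 32) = a*(a - 2)*(a^2 + 8*a + 16) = a*(a - 2)*(a + 4)*(a + 4)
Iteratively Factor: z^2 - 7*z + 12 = (z - 3)*(z - 4)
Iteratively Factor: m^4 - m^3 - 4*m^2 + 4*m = (m)*(m^3 - m^2 - 4*m + 4) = m*(m - 1)*(m^2 - 4) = m*(m - 2)*(m - 1)*(m + 2)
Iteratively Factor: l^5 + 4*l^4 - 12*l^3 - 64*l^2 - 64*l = (l + 2)*(l^4 + 2*l^3 - 16*l^2 - 32*l) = (l + 2)*(l + 4)*(l^3 - 2*l^2 - 8*l) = l*(l + 2)*(l + 4)*(l^2 - 2*l - 8) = l*(l + 2)^2*(l + 4)*(l - 4)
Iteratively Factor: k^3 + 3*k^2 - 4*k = (k - 1)*(k^2 + 4*k) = k*(k - 1)*(k + 4)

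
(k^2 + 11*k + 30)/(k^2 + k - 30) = (k + 5)/(k - 5)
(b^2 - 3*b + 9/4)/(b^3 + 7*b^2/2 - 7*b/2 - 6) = (b - 3/2)/(b^2 + 5*b + 4)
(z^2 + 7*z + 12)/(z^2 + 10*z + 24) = (z + 3)/(z + 6)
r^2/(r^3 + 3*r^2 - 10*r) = r/(r^2 + 3*r - 10)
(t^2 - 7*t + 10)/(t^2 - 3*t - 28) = (-t^2 + 7*t - 10)/(-t^2 + 3*t + 28)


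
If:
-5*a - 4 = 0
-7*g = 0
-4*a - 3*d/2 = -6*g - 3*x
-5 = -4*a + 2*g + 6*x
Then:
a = -4/5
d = -3/5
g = 0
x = -41/30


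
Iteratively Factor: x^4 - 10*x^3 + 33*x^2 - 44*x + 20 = (x - 1)*(x^3 - 9*x^2 + 24*x - 20) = (x - 5)*(x - 1)*(x^2 - 4*x + 4) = (x - 5)*(x - 2)*(x - 1)*(x - 2)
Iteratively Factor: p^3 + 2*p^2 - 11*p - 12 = (p - 3)*(p^2 + 5*p + 4) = (p - 3)*(p + 1)*(p + 4)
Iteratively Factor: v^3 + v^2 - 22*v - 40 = (v + 4)*(v^2 - 3*v - 10) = (v - 5)*(v + 4)*(v + 2)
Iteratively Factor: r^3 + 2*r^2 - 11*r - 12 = (r + 1)*(r^2 + r - 12) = (r - 3)*(r + 1)*(r + 4)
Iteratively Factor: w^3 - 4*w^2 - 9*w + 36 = (w - 3)*(w^2 - w - 12) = (w - 4)*(w - 3)*(w + 3)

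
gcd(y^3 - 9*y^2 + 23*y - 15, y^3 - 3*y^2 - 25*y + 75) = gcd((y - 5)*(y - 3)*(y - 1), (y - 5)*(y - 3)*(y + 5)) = y^2 - 8*y + 15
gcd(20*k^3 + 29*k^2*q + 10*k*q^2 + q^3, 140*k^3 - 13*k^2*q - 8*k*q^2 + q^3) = 4*k + q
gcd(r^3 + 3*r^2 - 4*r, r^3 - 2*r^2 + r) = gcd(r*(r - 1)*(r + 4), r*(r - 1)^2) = r^2 - r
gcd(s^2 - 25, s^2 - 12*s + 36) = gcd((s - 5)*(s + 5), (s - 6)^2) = 1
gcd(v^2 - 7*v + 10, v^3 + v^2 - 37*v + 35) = v - 5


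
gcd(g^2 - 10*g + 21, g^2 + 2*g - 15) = g - 3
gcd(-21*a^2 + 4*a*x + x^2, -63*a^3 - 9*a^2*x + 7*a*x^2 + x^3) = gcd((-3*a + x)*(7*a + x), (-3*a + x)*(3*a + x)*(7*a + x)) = -21*a^2 + 4*a*x + x^2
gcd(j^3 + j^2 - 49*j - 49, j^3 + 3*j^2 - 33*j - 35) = j^2 + 8*j + 7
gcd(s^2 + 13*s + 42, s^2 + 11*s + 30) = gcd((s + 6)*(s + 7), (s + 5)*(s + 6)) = s + 6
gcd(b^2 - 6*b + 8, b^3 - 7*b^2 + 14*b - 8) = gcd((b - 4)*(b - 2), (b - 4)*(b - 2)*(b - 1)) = b^2 - 6*b + 8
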